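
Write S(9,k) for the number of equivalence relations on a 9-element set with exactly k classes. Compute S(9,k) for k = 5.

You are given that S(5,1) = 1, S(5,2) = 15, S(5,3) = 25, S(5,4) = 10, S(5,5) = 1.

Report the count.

6951

@6  (6,2):15·2+1→31, (6,3):25·3+15→90, (6,4):10·4+25→65, (6,5):1·5+10→15
@7  (7,3):90·3+31→301, (7,4):65·4+90→350, (7,5):15·5+65→140
@8  (8,4):350·4+301→1701, (8,5):140·5+350→1050
@9  (9,5):1050·5+1701→6951
Read S(9,5) = 6951.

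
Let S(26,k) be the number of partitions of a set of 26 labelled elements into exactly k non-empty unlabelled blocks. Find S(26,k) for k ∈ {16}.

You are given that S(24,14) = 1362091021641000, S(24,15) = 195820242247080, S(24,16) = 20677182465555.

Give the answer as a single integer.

[25] T[25,15]:15*195820242247080+1362091021641000=4299394655347200 · T[25,16]:16*20677182465555+195820242247080=526655161695960
[26] T[26,16]:16*526655161695960+4299394655347200=12725877242482560
Read S(26,16) = 12725877242482560.

12725877242482560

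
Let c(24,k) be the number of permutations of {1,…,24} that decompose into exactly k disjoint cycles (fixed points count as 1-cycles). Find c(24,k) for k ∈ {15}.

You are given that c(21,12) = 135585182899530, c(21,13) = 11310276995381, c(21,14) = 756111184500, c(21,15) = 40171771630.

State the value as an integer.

2406046038644556

[22] T[22,13]:21*11310276995381+135585182899530=373100999802531 · T[22,14]:21*756111184500+11310276995381=27188611869881 · T[22,15]:21*40171771630+756111184500=1599718388730
[23] T[23,14]:22*27188611869881+373100999802531=971250460939913 · T[23,15]:22*1599718388730+27188611869881=62382416421941
[24] T[24,15]:23*62382416421941+971250460939913=2406046038644556
Read c(24,15) = 2406046038644556.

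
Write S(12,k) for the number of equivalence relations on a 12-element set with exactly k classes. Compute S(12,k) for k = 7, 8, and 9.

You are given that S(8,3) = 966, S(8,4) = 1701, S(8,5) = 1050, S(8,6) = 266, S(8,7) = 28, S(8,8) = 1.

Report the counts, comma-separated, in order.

row 9: T[9][4]=4·1701+966=7770  T[9][5]=5·1050+1701=6951  T[9][6]=6·266+1050=2646  T[9][7]=7·28+266=462  T[9][8]=8·1+28=36  T[9][9]=9·0+1=1
row 10: T[10][5]=5·6951+7770=42525  T[10][6]=6·2646+6951=22827  T[10][7]=7·462+2646=5880  T[10][8]=8·36+462=750  T[10][9]=9·1+36=45
row 11: T[11][6]=6·22827+42525=179487  T[11][7]=7·5880+22827=63987  T[11][8]=8·750+5880=11880  T[11][9]=9·45+750=1155
row 12: T[12][7]=7·63987+179487=627396  T[12][8]=8·11880+63987=159027  T[12][9]=9·1155+11880=22275
Read S(12,7) = 627396, S(12,8) = 159027, S(12,9) = 22275.

627396, 159027, 22275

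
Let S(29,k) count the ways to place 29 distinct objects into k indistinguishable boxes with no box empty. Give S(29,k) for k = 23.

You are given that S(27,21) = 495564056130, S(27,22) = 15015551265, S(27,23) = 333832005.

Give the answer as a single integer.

@28  (28,22):15015551265·22+495564056130→825906183960, (28,23):333832005·23+15015551265→22693687380
@29  (29,23):22693687380·23+825906183960→1347860993700
Read S(29,23) = 1347860993700.

1347860993700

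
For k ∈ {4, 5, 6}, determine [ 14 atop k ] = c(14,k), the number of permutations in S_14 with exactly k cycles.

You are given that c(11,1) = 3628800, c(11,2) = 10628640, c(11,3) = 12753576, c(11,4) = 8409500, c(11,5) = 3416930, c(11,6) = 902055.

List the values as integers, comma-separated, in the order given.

20313753096, 9957703756, 3336118786

@12  (12,2):10628640·11+3628800→120543840, (12,3):12753576·11+10628640→150917976, (12,4):8409500·11+12753576→105258076, (12,5):3416930·11+8409500→45995730, (12,6):902055·11+3416930→13339535
@13  (13,3):150917976·12+120543840→1931559552, (13,4):105258076·12+150917976→1414014888, (13,5):45995730·12+105258076→657206836, (13,6):13339535·12+45995730→206070150
@14  (14,4):1414014888·13+1931559552→20313753096, (14,5):657206836·13+1414014888→9957703756, (14,6):206070150·13+657206836→3336118786
Read c(14,4) = 20313753096, c(14,5) = 9957703756, c(14,6) = 3336118786.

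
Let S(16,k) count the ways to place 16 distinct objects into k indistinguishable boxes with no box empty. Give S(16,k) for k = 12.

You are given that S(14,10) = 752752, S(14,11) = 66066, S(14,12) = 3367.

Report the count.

@15  (15,11):66066·11+752752→1479478, (15,12):3367·12+66066→106470
@16  (16,12):106470·12+1479478→2757118
Read S(16,12) = 2757118.

2757118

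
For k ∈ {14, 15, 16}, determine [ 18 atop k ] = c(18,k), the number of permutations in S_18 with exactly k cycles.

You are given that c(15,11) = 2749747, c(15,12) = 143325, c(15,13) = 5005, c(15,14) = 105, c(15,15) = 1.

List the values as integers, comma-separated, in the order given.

13896582, 468180, 10812

[16] T[16,12]:15*143325+2749747=4899622 · T[16,13]:15*5005+143325=218400 · T[16,14]:15*105+5005=6580 · T[16,15]:15*1+105=120 · T[16,16]:15*0+1=1
[17] T[17,13]:16*218400+4899622=8394022 · T[17,14]:16*6580+218400=323680 · T[17,15]:16*120+6580=8500 · T[17,16]:16*1+120=136
[18] T[18,14]:17*323680+8394022=13896582 · T[18,15]:17*8500+323680=468180 · T[18,16]:17*136+8500=10812
Read c(18,14) = 13896582, c(18,15) = 468180, c(18,16) = 10812.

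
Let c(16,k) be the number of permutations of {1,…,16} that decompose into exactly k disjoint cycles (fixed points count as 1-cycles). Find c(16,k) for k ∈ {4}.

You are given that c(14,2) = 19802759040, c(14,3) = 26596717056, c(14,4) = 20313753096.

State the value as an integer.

[15] T[15,3]:14*26596717056+19802759040=392156797824 · T[15,4]:14*20313753096+26596717056=310989260400
[16] T[16,4]:15*310989260400+392156797824=5056995703824
Read c(16,4) = 5056995703824.

5056995703824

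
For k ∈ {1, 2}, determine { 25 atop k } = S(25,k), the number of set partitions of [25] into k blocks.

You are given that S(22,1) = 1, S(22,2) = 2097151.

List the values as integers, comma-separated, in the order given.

r23: T_23,1=1×1+0=1; T_23,2=2×2097151+1=4194303
r24: T_24,1=1×1+0=1; T_24,2=2×4194303+1=8388607
r25: T_25,1=1×1+0=1; T_25,2=2×8388607+1=16777215
Read S(25,1) = 1, S(25,2) = 16777215.

1, 16777215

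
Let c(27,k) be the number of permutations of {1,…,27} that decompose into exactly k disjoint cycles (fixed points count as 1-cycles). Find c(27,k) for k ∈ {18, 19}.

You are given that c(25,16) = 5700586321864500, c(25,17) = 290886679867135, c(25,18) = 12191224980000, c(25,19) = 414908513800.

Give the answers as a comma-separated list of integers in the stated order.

28460103232088385, 1182329687817135

[26] T[26,17]:25*290886679867135+5700586321864500=12972753318542875 · T[26,18]:25*12191224980000+290886679867135=595667304367135 · T[26,19]:25*414908513800+12191224980000=22563937825000
[27] T[27,18]:26*595667304367135+12972753318542875=28460103232088385 · T[27,19]:26*22563937825000+595667304367135=1182329687817135
Read c(27,18) = 28460103232088385, c(27,19) = 1182329687817135.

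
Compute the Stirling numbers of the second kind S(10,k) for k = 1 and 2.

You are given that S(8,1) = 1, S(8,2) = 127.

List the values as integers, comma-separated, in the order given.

1, 511

row 9: T[9][1]=1·1+0=1  T[9][2]=2·127+1=255
row 10: T[10][1]=1·1+0=1  T[10][2]=2·255+1=511
Read S(10,1) = 1, S(10,2) = 511.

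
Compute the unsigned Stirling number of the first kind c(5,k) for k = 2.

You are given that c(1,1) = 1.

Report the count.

50

row 2: T[2][1]=1·1+0=1  T[2][2]=1·0+1=1
row 3: T[3][1]=2·1+0=2  T[3][2]=2·1+1=3
row 4: T[4][1]=3·2+0=6  T[4][2]=3·3+2=11
row 5: T[5][2]=4·11+6=50
Read c(5,2) = 50.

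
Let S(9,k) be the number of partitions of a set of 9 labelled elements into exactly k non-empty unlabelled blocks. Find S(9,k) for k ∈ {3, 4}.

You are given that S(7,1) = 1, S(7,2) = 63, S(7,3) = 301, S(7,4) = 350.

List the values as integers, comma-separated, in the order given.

@8  (8,2):63·2+1→127, (8,3):301·3+63→966, (8,4):350·4+301→1701
@9  (9,3):966·3+127→3025, (9,4):1701·4+966→7770
Read S(9,3) = 3025, S(9,4) = 7770.

3025, 7770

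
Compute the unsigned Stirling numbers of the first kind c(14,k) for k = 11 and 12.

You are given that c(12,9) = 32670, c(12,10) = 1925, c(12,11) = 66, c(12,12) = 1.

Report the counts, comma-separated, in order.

i=13: T(13,10)=32670+12·1925=55770 | T(13,11)=1925+12·66=2717 | T(13,12)=66+12·1=78
i=14: T(14,11)=55770+13·2717=91091 | T(14,12)=2717+13·78=3731
Read c(14,11) = 91091, c(14,12) = 3731.

91091, 3731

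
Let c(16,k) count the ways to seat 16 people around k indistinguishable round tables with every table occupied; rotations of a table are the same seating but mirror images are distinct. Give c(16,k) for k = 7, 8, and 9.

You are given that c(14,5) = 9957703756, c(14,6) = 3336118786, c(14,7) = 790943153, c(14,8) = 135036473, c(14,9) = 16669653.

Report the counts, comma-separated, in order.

272803210680, 54631129553, 8207628000

[15] T[15,6]:14*3336118786+9957703756=56663366760 · T[15,7]:14*790943153+3336118786=14409322928 · T[15,8]:14*135036473+790943153=2681453775 · T[15,9]:14*16669653+135036473=368411615
[16] T[16,7]:15*14409322928+56663366760=272803210680 · T[16,8]:15*2681453775+14409322928=54631129553 · T[16,9]:15*368411615+2681453775=8207628000
Read c(16,7) = 272803210680, c(16,8) = 54631129553, c(16,9) = 8207628000.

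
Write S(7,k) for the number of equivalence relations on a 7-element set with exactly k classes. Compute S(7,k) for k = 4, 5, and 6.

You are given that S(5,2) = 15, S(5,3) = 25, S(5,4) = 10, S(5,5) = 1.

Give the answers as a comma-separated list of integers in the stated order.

@6  (6,3):25·3+15→90, (6,4):10·4+25→65, (6,5):1·5+10→15, (6,6):0·6+1→1
@7  (7,4):65·4+90→350, (7,5):15·5+65→140, (7,6):1·6+15→21
Read S(7,4) = 350, S(7,5) = 140, S(7,6) = 21.

350, 140, 21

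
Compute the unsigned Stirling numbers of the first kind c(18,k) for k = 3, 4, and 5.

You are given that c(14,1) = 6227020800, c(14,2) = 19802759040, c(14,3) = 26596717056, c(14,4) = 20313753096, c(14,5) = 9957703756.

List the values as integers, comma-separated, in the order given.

i=15: T(15,1)=0+14·6227020800=87178291200 | T(15,2)=6227020800+14·19802759040=283465647360 | T(15,3)=19802759040+14·26596717056=392156797824 | T(15,4)=26596717056+14·20313753096=310989260400 | T(15,5)=20313753096+14·9957703756=159721605680
i=16: T(16,1)=0+15·87178291200=1307674368000 | T(16,2)=87178291200+15·283465647360=4339163001600 | T(16,3)=283465647360+15·392156797824=6165817614720 | T(16,4)=392156797824+15·310989260400=5056995703824 | T(16,5)=310989260400+15·159721605680=2706813345600
i=17: T(17,2)=1307674368000+16·4339163001600=70734282393600 | T(17,3)=4339163001600+16·6165817614720=102992244837120 | T(17,4)=6165817614720+16·5056995703824=87077748875904 | T(17,5)=5056995703824+16·2706813345600=48366009233424
i=18: T(18,3)=70734282393600+17·102992244837120=1821602444624640 | T(18,4)=102992244837120+17·87077748875904=1583313975727488 | T(18,5)=87077748875904+17·48366009233424=909299905844112
Read c(18,3) = 1821602444624640, c(18,4) = 1583313975727488, c(18,5) = 909299905844112.

1821602444624640, 1583313975727488, 909299905844112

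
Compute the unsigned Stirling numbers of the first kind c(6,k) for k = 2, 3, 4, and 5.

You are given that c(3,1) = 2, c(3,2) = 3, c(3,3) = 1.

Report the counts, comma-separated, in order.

@4  (4,1):2·3+0→6, (4,2):3·3+2→11, (4,3):1·3+3→6, (4,4):0·3+1→1
@5  (5,1):6·4+0→24, (5,2):11·4+6→50, (5,3):6·4+11→35, (5,4):1·4+6→10, (5,5):0·4+1→1
@6  (6,2):50·5+24→274, (6,3):35·5+50→225, (6,4):10·5+35→85, (6,5):1·5+10→15
Read c(6,2) = 274, c(6,3) = 225, c(6,4) = 85, c(6,5) = 15.

274, 225, 85, 15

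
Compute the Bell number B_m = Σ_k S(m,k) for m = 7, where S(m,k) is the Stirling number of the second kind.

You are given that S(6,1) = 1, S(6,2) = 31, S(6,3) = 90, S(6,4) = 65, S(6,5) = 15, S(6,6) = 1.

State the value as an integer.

r7: T_7,1=1×1+0=1; T_7,2=2×31+1=63; T_7,3=3×90+31=301; T_7,4=4×65+90=350; T_7,5=5×15+65=140; T_7,6=6×1+15=21; T_7,7=7×0+1=1
B_7 = ΣS(7,k) = 1+63+301+350+140+21+1 = 877

877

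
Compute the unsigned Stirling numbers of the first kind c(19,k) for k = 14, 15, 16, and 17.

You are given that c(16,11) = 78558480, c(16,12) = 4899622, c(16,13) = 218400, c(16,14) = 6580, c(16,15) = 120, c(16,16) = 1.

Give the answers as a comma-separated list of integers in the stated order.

r17: T_17,12=16×4899622+78558480=156952432; T_17,13=16×218400+4899622=8394022; T_17,14=16×6580+218400=323680; T_17,15=16×120+6580=8500; T_17,16=16×1+120=136; T_17,17=16×0+1=1
r18: T_18,13=17×8394022+156952432=299650806; T_18,14=17×323680+8394022=13896582; T_18,15=17×8500+323680=468180; T_18,16=17×136+8500=10812; T_18,17=17×1+136=153
r19: T_19,14=18×13896582+299650806=549789282; T_19,15=18×468180+13896582=22323822; T_19,16=18×10812+468180=662796; T_19,17=18×153+10812=13566
Read c(19,14) = 549789282, c(19,15) = 22323822, c(19,16) = 662796, c(19,17) = 13566.

549789282, 22323822, 662796, 13566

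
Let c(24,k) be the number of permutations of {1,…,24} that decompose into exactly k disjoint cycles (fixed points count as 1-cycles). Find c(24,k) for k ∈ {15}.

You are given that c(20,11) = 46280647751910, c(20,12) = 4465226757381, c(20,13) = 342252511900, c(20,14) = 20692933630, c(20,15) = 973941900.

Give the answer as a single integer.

i=21: T(21,12)=46280647751910+20·4465226757381=135585182899530 | T(21,13)=4465226757381+20·342252511900=11310276995381 | T(21,14)=342252511900+20·20692933630=756111184500 | T(21,15)=20692933630+20·973941900=40171771630
i=22: T(22,13)=135585182899530+21·11310276995381=373100999802531 | T(22,14)=11310276995381+21·756111184500=27188611869881 | T(22,15)=756111184500+21·40171771630=1599718388730
i=23: T(23,14)=373100999802531+22·27188611869881=971250460939913 | T(23,15)=27188611869881+22·1599718388730=62382416421941
i=24: T(24,15)=971250460939913+23·62382416421941=2406046038644556
Read c(24,15) = 2406046038644556.

2406046038644556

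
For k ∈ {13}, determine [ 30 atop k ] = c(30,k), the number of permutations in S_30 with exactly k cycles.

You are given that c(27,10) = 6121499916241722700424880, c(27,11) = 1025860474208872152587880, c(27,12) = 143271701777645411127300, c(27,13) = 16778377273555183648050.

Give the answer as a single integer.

796974693974455191377937300

i=28: T(28,11)=6121499916241722700424880+27·1025860474208872152587880=33819732719881270820297640 | T(28,12)=1025860474208872152587880+27·143271701777645411127300=4894196422205298253024980 | T(28,13)=143271701777645411127300+27·16778377273555183648050=596287888163635369624650
i=29: T(29,12)=33819732719881270820297640+28·4894196422205298253024980=170857232541629621904997080 | T(29,13)=4894196422205298253024980+28·596287888163635369624650=21590257290787088602515180
i=30: T(30,13)=170857232541629621904997080+29·21590257290787088602515180=796974693974455191377937300
Read c(30,13) = 796974693974455191377937300.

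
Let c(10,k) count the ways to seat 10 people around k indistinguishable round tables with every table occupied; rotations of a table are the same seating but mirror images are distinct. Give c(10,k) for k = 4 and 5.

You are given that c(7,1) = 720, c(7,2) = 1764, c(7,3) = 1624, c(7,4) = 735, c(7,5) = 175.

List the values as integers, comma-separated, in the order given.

i=8: T(8,2)=720+7·1764=13068 | T(8,3)=1764+7·1624=13132 | T(8,4)=1624+7·735=6769 | T(8,5)=735+7·175=1960
i=9: T(9,3)=13068+8·13132=118124 | T(9,4)=13132+8·6769=67284 | T(9,5)=6769+8·1960=22449
i=10: T(10,4)=118124+9·67284=723680 | T(10,5)=67284+9·22449=269325
Read c(10,4) = 723680, c(10,5) = 269325.

723680, 269325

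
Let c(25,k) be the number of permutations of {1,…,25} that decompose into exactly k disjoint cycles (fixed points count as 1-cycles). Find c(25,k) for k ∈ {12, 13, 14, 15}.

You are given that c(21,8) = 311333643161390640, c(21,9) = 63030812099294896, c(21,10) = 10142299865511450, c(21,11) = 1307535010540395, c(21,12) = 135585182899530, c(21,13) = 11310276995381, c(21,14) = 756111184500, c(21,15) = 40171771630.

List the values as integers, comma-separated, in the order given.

130770928736755873500, 13990945200239106865, 1246200069070215000, 92446911376173550

[22] T[22,9]:21*63030812099294896+311333643161390640=1634980697246583456 · T[22,10]:21*10142299865511450+63030812099294896=276019109275035346 · T[22,11]:21*1307535010540395+10142299865511450=37600535086859745 · T[22,12]:21*135585182899530+1307535010540395=4154823851430525 · T[22,13]:21*11310276995381+135585182899530=373100999802531 · T[22,14]:21*756111184500+11310276995381=27188611869881 · T[22,15]:21*40171771630+756111184500=1599718388730
[23] T[23,10]:22*276019109275035346+1634980697246583456=7707401101297361068 · T[23,11]:22*37600535086859745+276019109275035346=1103230881185949736 · T[23,12]:22*4154823851430525+37600535086859745=129006659818331295 · T[23,13]:22*373100999802531+4154823851430525=12363045847086207 · T[23,14]:22*27188611869881+373100999802531=971250460939913 · T[23,15]:22*1599718388730+27188611869881=62382416421941
[24] T[24,11]:23*1103230881185949736+7707401101297361068=33081711368574204996 · T[24,12]:23*129006659818331295+1103230881185949736=4070384057007569521 · T[24,13]:23*12363045847086207+129006659818331295=413356714301314056 · T[24,14]:23*971250460939913+12363045847086207=34701806448704206 · T[24,15]:23*62382416421941+971250460939913=2406046038644556
[25] T[25,12]:24*4070384057007569521+33081711368574204996=130770928736755873500 · T[25,13]:24*413356714301314056+4070384057007569521=13990945200239106865 · T[25,14]:24*34701806448704206+413356714301314056=1246200069070215000 · T[25,15]:24*2406046038644556+34701806448704206=92446911376173550
Read c(25,12) = 130770928736755873500, c(25,13) = 13990945200239106865, c(25,14) = 1246200069070215000, c(25,15) = 92446911376173550.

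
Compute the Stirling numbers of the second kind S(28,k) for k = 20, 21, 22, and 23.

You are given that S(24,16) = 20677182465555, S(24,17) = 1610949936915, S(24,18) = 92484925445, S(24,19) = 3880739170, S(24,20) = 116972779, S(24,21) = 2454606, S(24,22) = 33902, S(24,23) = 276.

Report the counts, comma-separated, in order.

row 25: T[25][17]=17·1610949936915+20677182465555=48063331393110  T[25][18]=18·92484925445+1610949936915=3275678594925  T[25][19]=19·3880739170+92484925445=166218969675  T[25][20]=20·116972779+3880739170=6220194750  T[25][21]=21·2454606+116972779=168519505  T[25][22]=22·33902+2454606=3200450  T[25][23]=23·276+33902=40250
row 26: T[26][18]=18·3275678594925+48063331393110=107025546101760  T[26][19]=19·166218969675+3275678594925=6433839018750  T[26][20]=20·6220194750+166218969675=290622864675  T[26][21]=21·168519505+6220194750=9759104355  T[26][22]=22·3200450+168519505=238929405  T[26][23]=23·40250+3200450=4126200
row 27: T[27][19]=19·6433839018750+107025546101760=229268487458010  T[27][20]=20·290622864675+6433839018750=12246296312250  T[27][21]=21·9759104355+290622864675=495564056130  T[27][22]=22·238929405+9759104355=15015551265  T[27][23]=23·4126200+238929405=333832005
row 28: T[28][20]=20·12246296312250+229268487458010=474194413703010  T[28][21]=21·495564056130+12246296312250=22653141490980  T[28][22]=22·15015551265+495564056130=825906183960  T[28][23]=23·333832005+15015551265=22693687380
Read S(28,20) = 474194413703010, S(28,21) = 22653141490980, S(28,22) = 825906183960, S(28,23) = 22693687380.

474194413703010, 22653141490980, 825906183960, 22693687380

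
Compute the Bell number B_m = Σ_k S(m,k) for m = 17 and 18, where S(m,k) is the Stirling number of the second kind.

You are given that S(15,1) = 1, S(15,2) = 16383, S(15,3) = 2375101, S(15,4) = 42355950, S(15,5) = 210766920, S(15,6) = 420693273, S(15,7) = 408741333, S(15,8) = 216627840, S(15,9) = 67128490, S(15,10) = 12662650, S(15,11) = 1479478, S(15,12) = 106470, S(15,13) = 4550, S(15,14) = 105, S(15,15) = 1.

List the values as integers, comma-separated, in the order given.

i=16: T(16,1)=0+1·1=1 | T(16,2)=1+2·16383=32767 | T(16,3)=16383+3·2375101=7141686 | T(16,4)=2375101+4·42355950=171798901 | T(16,5)=42355950+5·210766920=1096190550 | T(16,6)=210766920+6·420693273=2734926558 | T(16,7)=420693273+7·408741333=3281882604 | T(16,8)=408741333+8·216627840=2141764053 | T(16,9)=216627840+9·67128490=820784250 | T(16,10)=67128490+10·12662650=193754990 | T(16,11)=12662650+11·1479478=28936908 | T(16,12)=1479478+12·106470=2757118 | T(16,13)=106470+13·4550=165620 | T(16,14)=4550+14·105=6020 | T(16,15)=105+15·1=120 | T(16,16)=1+16·0=1
i=17: T(17,1)=0+1·1=1 | T(17,2)=1+2·32767=65535 | T(17,3)=32767+3·7141686=21457825 | T(17,4)=7141686+4·171798901=694337290 | T(17,5)=171798901+5·1096190550=5652751651 | T(17,6)=1096190550+6·2734926558=17505749898 | T(17,7)=2734926558+7·3281882604=25708104786 | T(17,8)=3281882604+8·2141764053=20415995028 | T(17,9)=2141764053+9·820784250=9528822303 | T(17,10)=820784250+10·193754990=2758334150 | T(17,11)=193754990+11·28936908=512060978 | T(17,12)=28936908+12·2757118=62022324 | T(17,13)=2757118+13·165620=4910178 | T(17,14)=165620+14·6020=249900 | T(17,15)=6020+15·120=7820 | T(17,16)=120+16·1=136 | T(17,17)=1+17·0=1
i=18: T(18,1)=0+1·1=1 | T(18,2)=1+2·65535=131071 | T(18,3)=65535+3·21457825=64439010 | T(18,4)=21457825+4·694337290=2798806985 | T(18,5)=694337290+5·5652751651=28958095545 | T(18,6)=5652751651+6·17505749898=110687251039 | T(18,7)=17505749898+7·25708104786=197462483400 | T(18,8)=25708104786+8·20415995028=189036065010 | T(18,9)=20415995028+9·9528822303=106175395755 | T(18,10)=9528822303+10·2758334150=37112163803 | T(18,11)=2758334150+11·512060978=8391004908 | T(18,12)=512060978+12·62022324=1256328866 | T(18,13)=62022324+13·4910178=125854638 | T(18,14)=4910178+14·249900=8408778 | T(18,15)=249900+15·7820=367200 | T(18,16)=7820+16·136=9996 | T(18,17)=136+17·1=153 | T(18,18)=1+18·0=1
B_17 = ΣS(17,k) = 1+65535+21457825+694337290+5652751651+17505749898+25708104786+20415995028+9528822303+2758334150+512060978+62022324+4910178+249900+7820+136+1 = 82864869804
B_18 = ΣS(18,k) = 1+131071+64439010+2798806985+28958095545+110687251039+197462483400+189036065010+106175395755+37112163803+8391004908+1256328866+125854638+8408778+367200+9996+153+1 = 682076806159

82864869804, 682076806159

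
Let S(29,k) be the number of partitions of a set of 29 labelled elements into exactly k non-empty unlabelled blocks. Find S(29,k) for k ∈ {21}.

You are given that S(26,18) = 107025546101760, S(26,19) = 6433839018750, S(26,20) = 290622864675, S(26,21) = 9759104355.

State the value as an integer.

row 27: T[27][19]=19·6433839018750+107025546101760=229268487458010  T[27][20]=20·290622864675+6433839018750=12246296312250  T[27][21]=21·9759104355+290622864675=495564056130
row 28: T[28][20]=20·12246296312250+229268487458010=474194413703010  T[28][21]=21·495564056130+12246296312250=22653141490980
row 29: T[29][21]=21·22653141490980+474194413703010=949910385013590
Read S(29,21) = 949910385013590.

949910385013590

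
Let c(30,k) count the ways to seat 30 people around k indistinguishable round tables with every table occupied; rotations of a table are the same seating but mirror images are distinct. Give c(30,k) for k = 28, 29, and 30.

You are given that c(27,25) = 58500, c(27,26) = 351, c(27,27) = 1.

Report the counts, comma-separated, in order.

[28] T[28,26]:27*351+58500=67977 · T[28,27]:27*1+351=378 · T[28,28]:27*0+1=1
[29] T[29,27]:28*378+67977=78561 · T[29,28]:28*1+378=406 · T[29,29]:28*0+1=1
[30] T[30,28]:29*406+78561=90335 · T[30,29]:29*1+406=435 · T[30,30]:29*0+1=1
Read c(30,28) = 90335, c(30,29) = 435, c(30,30) = 1.

90335, 435, 1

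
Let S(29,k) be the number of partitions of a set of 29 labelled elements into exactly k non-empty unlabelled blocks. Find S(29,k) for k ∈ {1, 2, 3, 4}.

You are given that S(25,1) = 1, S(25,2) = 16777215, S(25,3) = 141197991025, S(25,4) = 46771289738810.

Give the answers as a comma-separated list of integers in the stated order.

1, 268435455, 11438127792025, 11998160744311570

i=26: T(26,1)=0+1·1=1 | T(26,2)=1+2·16777215=33554431 | T(26,3)=16777215+3·141197991025=423610750290 | T(26,4)=141197991025+4·46771289738810=187226356946265
i=27: T(27,1)=0+1·1=1 | T(27,2)=1+2·33554431=67108863 | T(27,3)=33554431+3·423610750290=1270865805301 | T(27,4)=423610750290+4·187226356946265=749329038535350
i=28: T(28,1)=0+1·1=1 | T(28,2)=1+2·67108863=134217727 | T(28,3)=67108863+3·1270865805301=3812664524766 | T(28,4)=1270865805301+4·749329038535350=2998587019946701
i=29: T(29,1)=0+1·1=1 | T(29,2)=1+2·134217727=268435455 | T(29,3)=134217727+3·3812664524766=11438127792025 | T(29,4)=3812664524766+4·2998587019946701=11998160744311570
Read S(29,1) = 1, S(29,2) = 268435455, S(29,3) = 11438127792025, S(29,4) = 11998160744311570.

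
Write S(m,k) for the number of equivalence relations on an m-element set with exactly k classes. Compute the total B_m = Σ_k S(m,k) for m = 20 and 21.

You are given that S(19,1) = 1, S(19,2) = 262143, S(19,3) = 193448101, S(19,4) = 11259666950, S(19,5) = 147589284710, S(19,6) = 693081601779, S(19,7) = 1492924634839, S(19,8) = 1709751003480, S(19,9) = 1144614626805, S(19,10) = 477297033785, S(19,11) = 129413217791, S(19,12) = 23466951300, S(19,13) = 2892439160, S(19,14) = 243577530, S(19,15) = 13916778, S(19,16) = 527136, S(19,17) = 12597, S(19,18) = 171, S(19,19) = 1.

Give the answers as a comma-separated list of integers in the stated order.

51724158235372, 474869816156751

i=20: T(20,1)=0+1·1=1 | T(20,2)=1+2·262143=524287 | T(20,3)=262143+3·193448101=580606446 | T(20,4)=193448101+4·11259666950=45232115901 | T(20,5)=11259666950+5·147589284710=749206090500 | T(20,6)=147589284710+6·693081601779=4306078895384 | T(20,7)=693081601779+7·1492924634839=11143554045652 | T(20,8)=1492924634839+8·1709751003480=15170932662679 | T(20,9)=1709751003480+9·1144614626805=12011282644725 | T(20,10)=1144614626805+10·477297033785=5917584964655 | T(20,11)=477297033785+11·129413217791=1900842429486 | T(20,12)=129413217791+12·23466951300=411016633391 | T(20,13)=23466951300+13·2892439160=61068660380 | T(20,14)=2892439160+14·243577530=6302524580 | T(20,15)=243577530+15·13916778=452329200 | T(20,16)=13916778+16·527136=22350954 | T(20,17)=527136+17·12597=741285 | T(20,18)=12597+18·171=15675 | T(20,19)=171+19·1=190 | T(20,20)=1+20·0=1
i=21: T(21,1)=0+1·1=1 | T(21,2)=1+2·524287=1048575 | T(21,3)=524287+3·580606446=1742343625 | T(21,4)=580606446+4·45232115901=181509070050 | T(21,5)=45232115901+5·749206090500=3791262568401 | T(21,6)=749206090500+6·4306078895384=26585679462804 | T(21,7)=4306078895384+7·11143554045652=82310957214948 | T(21,8)=11143554045652+8·15170932662679=132511015347084 | T(21,9)=15170932662679+9·12011282644725=123272476465204 | T(21,10)=12011282644725+10·5917584964655=71187132291275 | T(21,11)=5917584964655+11·1900842429486=26826851689001 | T(21,12)=1900842429486+12·411016633391=6833042030178 | T(21,13)=411016633391+13·61068660380=1204909218331 | T(21,14)=61068660380+14·6302524580=149304004500 | T(21,15)=6302524580+15·452329200=13087462580 | T(21,16)=452329200+16·22350954=809944464 | T(21,17)=22350954+17·741285=34952799 | T(21,18)=741285+18·15675=1023435 | T(21,19)=15675+19·190=19285 | T(21,20)=190+20·1=210 | T(21,21)=1+21·0=1
B_20 = ΣS(20,k) = 1+524287+580606446+45232115901+749206090500+4306078895384+11143554045652+15170932662679+12011282644725+5917584964655+1900842429486+411016633391+61068660380+6302524580+452329200+22350954+741285+15675+190+1 = 51724158235372
B_21 = ΣS(21,k) = 1+1048575+1742343625+181509070050+3791262568401+26585679462804+82310957214948+132511015347084+123272476465204+71187132291275+26826851689001+6833042030178+1204909218331+149304004500+13087462580+809944464+34952799+1023435+19285+210+1 = 474869816156751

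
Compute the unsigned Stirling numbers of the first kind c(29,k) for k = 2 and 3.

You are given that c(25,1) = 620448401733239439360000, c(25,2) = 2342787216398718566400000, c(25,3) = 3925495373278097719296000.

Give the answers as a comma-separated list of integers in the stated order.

1197348677077520393310044160000, 2105684281550279072336117760000

r26: T_26,1=25×620448401733239439360000+0=15511210043330985984000000; T_26,2=25×2342787216398718566400000+620448401733239439360000=59190128811701203599360000; T_26,3=25×3925495373278097719296000+2342787216398718566400000=100480171548351161548800000
r27: T_27,1=26×15511210043330985984000000+0=403291461126605635584000000; T_27,2=26×59190128811701203599360000+15511210043330985984000000=1554454559147562279567360000; T_27,3=26×100480171548351161548800000+59190128811701203599360000=2671674589068831403868160000
r28: T_28,1=27×403291461126605635584000000+0=10888869450418352160768000000; T_28,2=27×1554454559147562279567360000+403291461126605635584000000=42373564558110787183902720000; T_28,3=27×2671674589068831403868160000+1554454559147562279567360000=73689668464006010184007680000
r29: T_29,2=28×42373564558110787183902720000+10888869450418352160768000000=1197348677077520393310044160000; T_29,3=28×73689668464006010184007680000+42373564558110787183902720000=2105684281550279072336117760000
Read c(29,2) = 1197348677077520393310044160000, c(29,3) = 2105684281550279072336117760000.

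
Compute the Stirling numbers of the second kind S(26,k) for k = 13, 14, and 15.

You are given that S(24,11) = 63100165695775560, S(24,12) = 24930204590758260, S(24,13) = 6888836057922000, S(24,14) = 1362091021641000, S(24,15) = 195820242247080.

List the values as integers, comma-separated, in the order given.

1850568574253550060, 477898618396288260, 90449030191104000

@25  (25,12):24930204590758260·12+63100165695775560→362262620784874680, (25,13):6888836057922000·13+24930204590758260→114485073343744260, (25,14):1362091021641000·14+6888836057922000→25958110360896000, (25,15):195820242247080·15+1362091021641000→4299394655347200
@26  (26,13):114485073343744260·13+362262620784874680→1850568574253550060, (26,14):25958110360896000·14+114485073343744260→477898618396288260, (26,15):4299394655347200·15+25958110360896000→90449030191104000
Read S(26,13) = 1850568574253550060, S(26,14) = 477898618396288260, S(26,15) = 90449030191104000.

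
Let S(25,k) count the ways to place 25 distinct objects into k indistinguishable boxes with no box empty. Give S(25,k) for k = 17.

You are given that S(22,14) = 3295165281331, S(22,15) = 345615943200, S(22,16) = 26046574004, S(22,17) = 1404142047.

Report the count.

48063331393110

i=23: T(23,15)=3295165281331+15·345615943200=8479404429331 | T(23,16)=345615943200+16·26046574004=762361127264 | T(23,17)=26046574004+17·1404142047=49916988803
i=24: T(24,16)=8479404429331+16·762361127264=20677182465555 | T(24,17)=762361127264+17·49916988803=1610949936915
i=25: T(25,17)=20677182465555+17·1610949936915=48063331393110
Read S(25,17) = 48063331393110.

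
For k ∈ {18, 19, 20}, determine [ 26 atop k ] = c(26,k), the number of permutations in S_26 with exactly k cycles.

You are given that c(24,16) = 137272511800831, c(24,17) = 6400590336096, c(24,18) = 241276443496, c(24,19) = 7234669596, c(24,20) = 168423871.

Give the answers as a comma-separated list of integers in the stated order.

595667304367135, 22563937825000, 696829576300

row 25: T[25][17]=24·6400590336096+137272511800831=290886679867135  T[25][18]=24·241276443496+6400590336096=12191224980000  T[25][19]=24·7234669596+241276443496=414908513800  T[25][20]=24·168423871+7234669596=11276842500
row 26: T[26][18]=25·12191224980000+290886679867135=595667304367135  T[26][19]=25·414908513800+12191224980000=22563937825000  T[26][20]=25·11276842500+414908513800=696829576300
Read c(26,18) = 595667304367135, c(26,19) = 22563937825000, c(26,20) = 696829576300.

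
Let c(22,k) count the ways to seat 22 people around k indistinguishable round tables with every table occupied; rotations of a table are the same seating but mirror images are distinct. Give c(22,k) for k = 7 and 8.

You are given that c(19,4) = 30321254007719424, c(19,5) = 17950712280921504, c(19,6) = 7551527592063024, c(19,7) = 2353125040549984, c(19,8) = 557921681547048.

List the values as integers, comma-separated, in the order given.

28939583397335447760, 7744654310169576800

i=20: T(20,5)=30321254007719424+19·17950712280921504=371384787345228000 | T(20,6)=17950712280921504+19·7551527592063024=161429736530118960 | T(20,7)=7551527592063024+19·2353125040549984=52260903362512720 | T(20,8)=2353125040549984+19·557921681547048=12953636989943896
i=21: T(21,6)=371384787345228000+20·161429736530118960=3599979517947607200 | T(21,7)=161429736530118960+20·52260903362512720=1206647803780373360 | T(21,8)=52260903362512720+20·12953636989943896=311333643161390640
i=22: T(22,7)=3599979517947607200+21·1206647803780373360=28939583397335447760 | T(22,8)=1206647803780373360+21·311333643161390640=7744654310169576800
Read c(22,7) = 28939583397335447760, c(22,8) = 7744654310169576800.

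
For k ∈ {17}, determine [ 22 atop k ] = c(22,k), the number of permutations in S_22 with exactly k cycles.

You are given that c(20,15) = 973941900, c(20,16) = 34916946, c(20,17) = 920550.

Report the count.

@21  (21,16):34916946·20+973941900→1672280820, (21,17):920550·20+34916946→53327946
@22  (22,17):53327946·21+1672280820→2792167686
Read c(22,17) = 2792167686.

2792167686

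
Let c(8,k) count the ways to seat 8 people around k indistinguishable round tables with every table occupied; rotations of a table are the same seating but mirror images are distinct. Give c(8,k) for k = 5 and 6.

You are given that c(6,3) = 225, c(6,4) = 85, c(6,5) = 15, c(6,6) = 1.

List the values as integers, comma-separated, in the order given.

[7] T[7,4]:6*85+225=735 · T[7,5]:6*15+85=175 · T[7,6]:6*1+15=21
[8] T[8,5]:7*175+735=1960 · T[8,6]:7*21+175=322
Read c(8,5) = 1960, c(8,6) = 322.

1960, 322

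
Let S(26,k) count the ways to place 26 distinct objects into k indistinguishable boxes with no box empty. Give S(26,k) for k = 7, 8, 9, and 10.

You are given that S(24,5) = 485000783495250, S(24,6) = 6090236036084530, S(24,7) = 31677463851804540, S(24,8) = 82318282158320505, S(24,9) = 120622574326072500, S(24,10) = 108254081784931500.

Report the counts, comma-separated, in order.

1631853797991016600, 5749622251945664950, 11201516780955125625, 13199555372846848005

r25: T_25,6=6×6090236036084530+485000783495250=37026417000002430; T_25,7=7×31677463851804540+6090236036084530=227832482998716310; T_25,8=8×82318282158320505+31677463851804540=690223721118368580; T_25,9=9×120622574326072500+82318282158320505=1167921451092973005; T_25,10=10×108254081784931500+120622574326072500=1203163392175387500
r26: T_26,7=7×227832482998716310+37026417000002430=1631853797991016600; T_26,8=8×690223721118368580+227832482998716310=5749622251945664950; T_26,9=9×1167921451092973005+690223721118368580=11201516780955125625; T_26,10=10×1203163392175387500+1167921451092973005=13199555372846848005
Read S(26,7) = 1631853797991016600, S(26,8) = 5749622251945664950, S(26,9) = 11201516780955125625, S(26,10) = 13199555372846848005.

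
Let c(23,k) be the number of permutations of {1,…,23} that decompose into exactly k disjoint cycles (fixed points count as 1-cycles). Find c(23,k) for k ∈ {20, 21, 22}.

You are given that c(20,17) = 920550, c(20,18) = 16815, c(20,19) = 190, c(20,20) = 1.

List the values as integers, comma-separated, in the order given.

2240315, 30107, 253

r21: T_21,18=20×16815+920550=1256850; T_21,19=20×190+16815=20615; T_21,20=20×1+190=210; T_21,21=20×0+1=1
r22: T_22,19=21×20615+1256850=1689765; T_22,20=21×210+20615=25025; T_22,21=21×1+210=231; T_22,22=21×0+1=1
r23: T_23,20=22×25025+1689765=2240315; T_23,21=22×231+25025=30107; T_23,22=22×1+231=253
Read c(23,20) = 2240315, c(23,21) = 30107, c(23,22) = 253.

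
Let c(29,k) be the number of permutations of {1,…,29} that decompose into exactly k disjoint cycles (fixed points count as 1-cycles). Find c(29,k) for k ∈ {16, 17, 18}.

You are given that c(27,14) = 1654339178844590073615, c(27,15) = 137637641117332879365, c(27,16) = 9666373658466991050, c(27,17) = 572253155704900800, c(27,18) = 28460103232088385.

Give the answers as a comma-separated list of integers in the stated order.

16532187926098943672490, 1101911578045922391915, 62656135265695354110

row 28: T[28][15]=27·137637641117332879365+1654339178844590073615=5370555489012577816470  T[28][16]=27·9666373658466991050+137637641117332879365=398629729895941637715  T[28][17]=27·572253155704900800+9666373658466991050=25117208862499312650  T[28][18]=27·28460103232088385+572253155704900800=1340675942971287195
row 29: T[29][16]=28·398629729895941637715+5370555489012577816470=16532187926098943672490  T[29][17]=28·25117208862499312650+398629729895941637715=1101911578045922391915  T[29][18]=28·1340675942971287195+25117208862499312650=62656135265695354110
Read c(29,16) = 16532187926098943672490, c(29,17) = 1101911578045922391915, c(29,18) = 62656135265695354110.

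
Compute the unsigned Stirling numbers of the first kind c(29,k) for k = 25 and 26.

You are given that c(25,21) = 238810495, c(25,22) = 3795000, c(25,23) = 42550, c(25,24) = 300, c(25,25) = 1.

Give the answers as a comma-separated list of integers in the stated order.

@26  (26,22):3795000·25+238810495→333685495, (26,23):42550·25+3795000→4858750, (26,24):300·25+42550→50050, (26,25):1·25+300→325, (26,26):0·25+1→1
@27  (27,23):4858750·26+333685495→460012995, (27,24):50050·26+4858750→6160050, (27,25):325·26+50050→58500, (27,26):1·26+325→351
@28  (28,24):6160050·27+460012995→626334345, (28,25):58500·27+6160050→7739550, (28,26):351·27+58500→67977
@29  (29,25):7739550·28+626334345→843041745, (29,26):67977·28+7739550→9642906
Read c(29,25) = 843041745, c(29,26) = 9642906.

843041745, 9642906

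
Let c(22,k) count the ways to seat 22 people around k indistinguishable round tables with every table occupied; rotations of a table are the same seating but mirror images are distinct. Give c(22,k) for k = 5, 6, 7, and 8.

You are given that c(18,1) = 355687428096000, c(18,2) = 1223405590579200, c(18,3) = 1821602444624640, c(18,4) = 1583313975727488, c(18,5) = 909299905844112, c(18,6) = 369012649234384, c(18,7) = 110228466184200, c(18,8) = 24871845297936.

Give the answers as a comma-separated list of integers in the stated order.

181664979520697076096, 83637381699544802976, 28939583397335447760, 7744654310169576800

r19: T_19,2=18×1223405590579200+355687428096000=22376988058521600; T_19,3=18×1821602444624640+1223405590579200=34012249593822720; T_19,4=18×1583313975727488+1821602444624640=30321254007719424; T_19,5=18×909299905844112+1583313975727488=17950712280921504; T_19,6=18×369012649234384+909299905844112=7551527592063024; T_19,7=18×110228466184200+369012649234384=2353125040549984; T_19,8=18×24871845297936+110228466184200=557921681547048
r20: T_20,3=19×34012249593822720+22376988058521600=668609730341153280; T_20,4=19×30321254007719424+34012249593822720=610116075740491776; T_20,5=19×17950712280921504+30321254007719424=371384787345228000; T_20,6=19×7551527592063024+17950712280921504=161429736530118960; T_20,7=19×2353125040549984+7551527592063024=52260903362512720; T_20,8=19×557921681547048+2353125040549984=12953636989943896
r21: T_21,4=20×610116075740491776+668609730341153280=12870931245150988800; T_21,5=20×371384787345228000+610116075740491776=8037811822645051776; T_21,6=20×161429736530118960+371384787345228000=3599979517947607200; T_21,7=20×52260903362512720+161429736530118960=1206647803780373360; T_21,8=20×12953636989943896+52260903362512720=311333643161390640
r22: T_22,5=21×8037811822645051776+12870931245150988800=181664979520697076096; T_22,6=21×3599979517947607200+8037811822645051776=83637381699544802976; T_22,7=21×1206647803780373360+3599979517947607200=28939583397335447760; T_22,8=21×311333643161390640+1206647803780373360=7744654310169576800
Read c(22,5) = 181664979520697076096, c(22,6) = 83637381699544802976, c(22,7) = 28939583397335447760, c(22,8) = 7744654310169576800.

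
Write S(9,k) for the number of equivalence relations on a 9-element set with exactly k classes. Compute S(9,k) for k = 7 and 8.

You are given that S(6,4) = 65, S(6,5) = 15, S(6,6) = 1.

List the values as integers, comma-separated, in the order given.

[7] T[7,5]:5*15+65=140 · T[7,6]:6*1+15=21 · T[7,7]:7*0+1=1
[8] T[8,6]:6*21+140=266 · T[8,7]:7*1+21=28 · T[8,8]:8*0+1=1
[9] T[9,7]:7*28+266=462 · T[9,8]:8*1+28=36
Read S(9,7) = 462, S(9,8) = 36.

462, 36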